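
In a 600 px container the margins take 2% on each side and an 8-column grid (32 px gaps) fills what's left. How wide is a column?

44 px

600 × (1 − 2·2%) = 600 × 96% = 576 px for the columns.
8c + 7·32 = 576 → 8c = 352 → c = 44 px.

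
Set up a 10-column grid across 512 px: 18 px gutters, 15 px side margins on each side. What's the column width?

Subtract both margins: 512 − 2·15 = 482 px.
Subtracting 9 gutters of 18 leaves 320 for 10 columns, so c = 32 px.

32 px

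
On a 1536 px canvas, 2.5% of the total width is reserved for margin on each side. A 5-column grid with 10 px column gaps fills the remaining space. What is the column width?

1536 × (1 − 2·2.5%) = 1536 × 95% = 1459.2 px for the columns.
5c + 4·10 = 1459.2 → 5c = 1419.2 → c = 283.84 px.

283.84 px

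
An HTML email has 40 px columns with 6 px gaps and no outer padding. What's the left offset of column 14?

No margin, so column 14 starts at 13·(column + gutter) = 13·46 = 598 px.

598 px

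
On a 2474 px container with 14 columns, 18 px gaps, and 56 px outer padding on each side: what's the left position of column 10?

1586 px

Inside the margins: 2474 − 112 = 2362 px.
14 columns + 13 gaps: 14c + 13·18 = 2362.
14c = 2362 − 234 = 2128, so c = 152 px.
Each column+gutter stride is 170 px; 9 of them past the 56 px margin is 56 + 1530 = 1586 px.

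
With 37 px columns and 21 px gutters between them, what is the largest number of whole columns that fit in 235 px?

4 columns

4 columns: 4·37 + 3·21 = 211 px ≤ 235.
5 columns: 269 px > 235. So 4.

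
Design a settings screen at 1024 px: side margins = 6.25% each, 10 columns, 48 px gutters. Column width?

Margins: 6.25% × 1024 = 64 px each, so content = 1024 − 128 = 896 px.
896 − 9·48 = 464; ÷10 gives c = 46.4 px.

46.4 px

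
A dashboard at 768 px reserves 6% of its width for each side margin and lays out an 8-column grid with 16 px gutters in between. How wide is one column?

70.48 px

768 × (1 − 2·6%) = 768 × 88% = 675.84 px for the columns.
8c + 7·16 = 675.84 → 8c = 563.84 → c = 70.48 px.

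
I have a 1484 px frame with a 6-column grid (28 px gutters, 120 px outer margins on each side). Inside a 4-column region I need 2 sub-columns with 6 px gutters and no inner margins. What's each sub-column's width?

407 px

Inside the margins: 1484 − 240 = 1244 px.
6c + 5·28 = 1244 → 6c = 1104 → c = 184 px.
Span of 4: 4·184 + 3·28 = 736 + 84 = 820 px.
Subtracting 1 gutter of 6 leaves 814 for 2 columns, so d = 407 px.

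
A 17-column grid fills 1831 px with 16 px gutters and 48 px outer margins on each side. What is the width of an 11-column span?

Content width = 1831 − 2·48 = 1735 px.
17c + 16·16 = 1735 → 17c = 1479 → c = 87 px.
Span of 11: 11·87 + 10·16 = 957 + 160 = 1117 px.

1117 px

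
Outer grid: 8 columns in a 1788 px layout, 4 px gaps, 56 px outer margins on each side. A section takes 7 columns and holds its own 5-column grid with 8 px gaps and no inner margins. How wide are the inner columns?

286.8 px

Subtract both margins: 1788 − 2·56 = 1676 px.
1676 − 7·4 = 1648; ÷8 gives c = 206 px.
7 columns plus 6 gaps: 1442 + 24 = 1466 px.
1466 − 4·8 = 1434; ÷5 gives d = 286.8 px.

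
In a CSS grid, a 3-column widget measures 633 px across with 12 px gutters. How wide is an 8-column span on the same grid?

1708 px

633 − 2·12 = 609; ÷3 gives c = 203 px.
Span of 8: 8·203 + 7·12 = 1624 + 84 = 1708 px.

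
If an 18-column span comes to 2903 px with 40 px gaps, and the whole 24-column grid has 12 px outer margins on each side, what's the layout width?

2903 − 17·40 = 2223; ÷18 gives c = 123.5 px.
Total width: 2·12 + 24·123.5 + 23·40 = 3908 px.

3908 px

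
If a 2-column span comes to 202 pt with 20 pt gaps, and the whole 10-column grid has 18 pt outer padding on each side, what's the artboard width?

Subtracting 1 gap of 20 leaves 182 for 2 columns, so c = 91 pt.
Adding margins, columns and gutters: 36 + 910 + 180 = 1126 pt.

1126 pt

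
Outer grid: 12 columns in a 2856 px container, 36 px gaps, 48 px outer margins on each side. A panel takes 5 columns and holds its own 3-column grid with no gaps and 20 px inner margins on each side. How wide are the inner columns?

Outer content = 2856 − 2·48 = 2760 px.
2760 − 11·36 = 2364; ÷12 gives c = 197 px.
5 columns plus 4 gaps: 985 + 144 = 1129 px.
Inner content = 1129 − 2·20 = 1089 px.
3d = 1089 → d = 363 px.

363 px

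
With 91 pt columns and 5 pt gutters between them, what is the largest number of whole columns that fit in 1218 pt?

12 columns

Each extra column adds 91 + 5 = 96 pt.
(1218 + 5) / 96 = 12.74, so 12 columns fit.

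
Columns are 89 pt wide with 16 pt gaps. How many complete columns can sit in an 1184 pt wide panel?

11 columns

k columns need k·89 + (k−1)·16 = k·105 − 16.
k·105 − 16 ≤ 1184 → k ≤ 1200 / 105 ≈ 11.43, so k = 11.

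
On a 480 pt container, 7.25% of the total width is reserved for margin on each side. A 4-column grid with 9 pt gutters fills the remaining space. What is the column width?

Margins: 7.25% × 480 = 34.8 pt each, so content = 480 − 69.6 = 410.4 pt.
4c + 3·9 = 410.4 → 4c = 383.4 → c = 95.85 pt.

95.85 pt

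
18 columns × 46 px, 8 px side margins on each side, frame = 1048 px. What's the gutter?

Inside the margins: 1048 − 16 = 1032 px.
18·46 + 17g = 1032 → 17g = 204 → g = 12 px.

12 px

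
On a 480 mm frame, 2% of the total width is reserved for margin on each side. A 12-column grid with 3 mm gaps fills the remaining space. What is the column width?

35.65 mm

Each margin = 2% of 480 = 9.6 mm; content = 480 − 2·9.6 = 460.8 mm.
12c + 11·3 = 460.8 → 12c = 427.8 → c = 35.65 mm.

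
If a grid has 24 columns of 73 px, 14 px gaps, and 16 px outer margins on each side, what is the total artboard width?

2106 px

Artboard = 2·16 + 24·73 + 23·14 = 32 + 1752 + 322 = 2106 px.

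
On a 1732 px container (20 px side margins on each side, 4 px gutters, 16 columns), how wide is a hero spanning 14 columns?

Content width = 1732 − 2·20 = 1692 px.
1692 − 15·4 = 1632; ÷16 gives c = 102 px.
14-column span = 14·102 + 13·4 = 1480 px.

1480 px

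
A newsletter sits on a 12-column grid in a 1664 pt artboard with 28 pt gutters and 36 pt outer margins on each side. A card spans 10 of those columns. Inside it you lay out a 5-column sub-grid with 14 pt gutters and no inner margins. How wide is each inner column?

253.2 pt

Inside the margins: 1664 − 72 = 1592 pt.
12 columns + 11 gutters: 12c + 11·28 = 1592.
12c = 1592 − 308 = 1284, so c = 107 pt.
10 columns plus 9 gutters: 1070 + 252 = 1322 pt.
Subtracting 4 gutters of 14 leaves 1266 for 5 columns, so d = 253.2 pt.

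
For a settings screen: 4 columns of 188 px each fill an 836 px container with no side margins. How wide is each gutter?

28 px

4·188 + 3g = 836 → 3g = 84 → g = 28 px.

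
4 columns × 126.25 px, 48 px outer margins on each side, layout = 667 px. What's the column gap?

22 px

Content width = 667 − 2·48 = 571 px.
Columns use 505 px, leaving 66 px across 3 column gaps = 22 px each.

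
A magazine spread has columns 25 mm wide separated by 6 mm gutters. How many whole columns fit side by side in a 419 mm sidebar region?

k columns need k·25 + (k−1)·6 = k·31 − 6.
k·31 − 6 ≤ 419 → k ≤ 425 / 31 ≈ 13.71, so k = 13.

13 columns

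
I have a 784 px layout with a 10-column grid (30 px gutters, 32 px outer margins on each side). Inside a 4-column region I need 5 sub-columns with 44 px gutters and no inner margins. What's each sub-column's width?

18.8 px

Inside the margins: 784 − 64 = 720 px.
10c + 9·30 = 720 → 10c = 450 → c = 45 px.
Span of 4: 4·45 + 3·30 = 180 + 90 = 270 px.
Subtracting 4 gutters of 44 leaves 94 for 5 columns, so d = 18.8 px.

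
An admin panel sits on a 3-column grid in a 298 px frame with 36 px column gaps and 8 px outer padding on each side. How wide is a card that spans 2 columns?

176 px

Subtract both margins: 298 − 2·8 = 282 px.
Subtracting 2 column gaps of 36 leaves 210 for 3 columns, so c = 70 px.
2-column span = 2·70 + 1·36 = 176 px.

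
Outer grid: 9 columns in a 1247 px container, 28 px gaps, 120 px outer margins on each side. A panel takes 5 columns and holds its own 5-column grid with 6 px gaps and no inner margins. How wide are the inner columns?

104.6 px

Subtract both margins: 1247 − 2·120 = 1007 px.
1007 − 8·28 = 783; ÷9 gives c = 87 px.
Span of 5: 5·87 + 4·28 = 435 + 112 = 547 px.
Subtracting 4 gaps of 6 leaves 523 for 5 columns, so d = 104.6 px.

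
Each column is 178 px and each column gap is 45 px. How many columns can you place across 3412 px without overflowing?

15 columns

k columns need k·178 + (k−1)·45 = k·223 − 45.
k·223 − 45 ≤ 3412 → k ≤ 3457 / 223 ≈ 15.50, so k = 15.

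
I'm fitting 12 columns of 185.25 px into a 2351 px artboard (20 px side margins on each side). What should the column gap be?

Inside the margins: 2351 − 40 = 2311 px.
12 columns take 12·185.25 = 2223 px; remaining 88 splits into 11 column gaps.
g = 88 / 11 = 8 px.

8 px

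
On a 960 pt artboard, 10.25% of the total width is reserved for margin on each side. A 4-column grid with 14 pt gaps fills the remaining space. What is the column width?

Each margin = 10.25% of 960 = 98.4 pt; content = 960 − 2·98.4 = 763.2 pt.
4 columns + 3 gaps: 4c + 3·14 = 763.2.
4c = 763.2 − 42 = 721.2, so c = 180.3 pt.

180.3 pt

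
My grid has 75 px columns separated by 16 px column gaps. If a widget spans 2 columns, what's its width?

2 columns plus 1 column gap: 150 + 16 = 166 px.

166 px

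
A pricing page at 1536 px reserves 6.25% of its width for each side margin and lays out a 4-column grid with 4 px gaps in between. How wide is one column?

333 px

Margins: 6.25% × 1536 = 96 px each, so content = 1536 − 192 = 1344 px.
Subtracting 3 gaps of 4 leaves 1332 for 4 columns, so c = 333 px.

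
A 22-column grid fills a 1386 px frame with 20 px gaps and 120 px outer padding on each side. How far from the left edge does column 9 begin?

Subtract both margins: 1386 − 2·120 = 1146 px.
1146 − 21·20 = 726; ÷22 gives c = 33 px.
Before column 9: the margin + 8 columns + 8 gaps.
Offset = 120 + 8·(33 + 20) = 120 + 424 = 544 px.

544 px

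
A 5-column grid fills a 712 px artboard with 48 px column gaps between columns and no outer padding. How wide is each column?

104 px

5c + 4·48 = 712 → 5c = 520 → c = 104 px.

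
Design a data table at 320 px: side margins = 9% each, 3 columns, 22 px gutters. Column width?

72.8 px

Each margin = 9% of 320 = 28.8 px; content = 320 − 2·28.8 = 262.4 px.
262.4 − 2·22 = 218.4; ÷3 gives c = 72.8 px.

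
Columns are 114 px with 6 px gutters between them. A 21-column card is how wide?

2514 px

21-column span = 21·114 + 20·6 = 2514 px.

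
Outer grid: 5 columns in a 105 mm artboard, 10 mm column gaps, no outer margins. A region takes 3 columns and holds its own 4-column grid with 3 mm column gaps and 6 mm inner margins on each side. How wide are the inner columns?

9.5 mm

Subtracting 4 column gaps of 10 leaves 65 for 5 columns, so c = 13 mm.
3 columns plus 2 column gaps: 39 + 20 = 59 mm.
Inner content = 59 − 2·6 = 47 mm.
Subtracting 3 column gaps of 3 leaves 38 for 4 columns, so d = 9.5 mm.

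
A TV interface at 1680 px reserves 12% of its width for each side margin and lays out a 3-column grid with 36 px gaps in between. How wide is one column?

401.6 px

1680 × (1 − 2·12%) = 1680 × 76% = 1276.8 px for the columns.
Subtracting 2 gaps of 36 leaves 1204.8 for 3 columns, so c = 401.6 px.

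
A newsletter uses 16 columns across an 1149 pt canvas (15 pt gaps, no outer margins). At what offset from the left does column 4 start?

16c + 15·15 = 1149 → 16c = 924 → c = 57.75 pt.
Each column+gutter stride is 72.75 pt; with no margin, 3 of them is 218.25 pt.

218.25 pt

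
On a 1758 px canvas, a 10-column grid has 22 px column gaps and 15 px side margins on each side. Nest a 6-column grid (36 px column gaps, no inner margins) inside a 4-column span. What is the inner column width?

Take off 30 px of margins, leaving 1728 px.
1728 − 9·22 = 1530; ÷10 gives c = 153 px.
4-column span = 4·153 + 3·22 = 678 px.
Subtracting 5 column gaps of 36 leaves 498 for 6 columns, so d = 83 px.

83 px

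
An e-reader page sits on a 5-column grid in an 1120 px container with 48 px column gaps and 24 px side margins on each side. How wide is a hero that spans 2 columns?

Content width = 1120 − 2·24 = 1072 px.
1072 − 4·48 = 880; ÷5 gives c = 176 px.
2-column span = 2·176 + 1·48 = 400 px.

400 px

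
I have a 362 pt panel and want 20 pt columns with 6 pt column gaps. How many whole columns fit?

14 columns

Each extra column adds 20 + 6 = 26 pt.
(362 + 6) / 26 = 14.15, so 14 columns fit.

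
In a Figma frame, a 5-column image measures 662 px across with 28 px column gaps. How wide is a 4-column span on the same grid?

5 columns + 4 column gaps: 5c + 4·28 = 662.
5c = 662 − 112 = 550, so c = 110 px.
4 columns plus 3 column gaps: 440 + 84 = 524 px.

524 px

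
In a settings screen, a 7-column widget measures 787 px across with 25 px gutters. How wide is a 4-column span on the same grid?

439 px

7 columns + 6 gutters: 7c + 6·25 = 787.
7c = 787 − 150 = 637, so c = 91 px.
4 columns plus 3 gutters: 364 + 75 = 439 px.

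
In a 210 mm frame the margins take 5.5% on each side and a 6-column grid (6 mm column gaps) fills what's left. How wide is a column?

210 × (1 − 2·5.5%) = 210 × 89% = 186.9 mm for the columns.
Subtracting 5 column gaps of 6 leaves 156.9 for 6 columns, so c = 26.15 mm.

26.15 mm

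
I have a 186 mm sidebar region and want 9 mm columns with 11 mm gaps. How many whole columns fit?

k columns need k·9 + (k−1)·11 = k·20 − 11.
k·20 − 11 ≤ 186 → k ≤ 197 / 20 ≈ 9.85, so k = 9.

9 columns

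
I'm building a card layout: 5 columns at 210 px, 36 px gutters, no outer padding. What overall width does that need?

Total width: 5·210 + 4·36 = 1194 px.

1194 px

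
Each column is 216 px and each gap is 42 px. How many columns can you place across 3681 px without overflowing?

14 columns

Each extra column adds 216 + 42 = 258 px.
(3681 + 42) / 258 = 14.43, so 14 columns fit.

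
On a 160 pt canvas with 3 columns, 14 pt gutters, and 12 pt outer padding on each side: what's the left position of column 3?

Take off 24 pt of margins, leaving 136 pt.
3 columns + 2 gutters: 3c + 2·14 = 136.
3c = 136 − 28 = 108, so c = 36 pt.
Column 3 starts at margin + 2·(column + gutter) = 12 + 2·50 = 112 pt.

112 pt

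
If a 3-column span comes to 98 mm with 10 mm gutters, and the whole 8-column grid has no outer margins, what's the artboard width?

278 mm

3 columns + 2 gutters: 3c + 2·10 = 98.
3c = 98 − 20 = 78, so c = 26 mm.
Artboard = 8·26 + 7·10 = 208 + 70 = 278 mm.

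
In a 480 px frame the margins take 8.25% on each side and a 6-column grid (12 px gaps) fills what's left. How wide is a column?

480 × (1 − 2·8.25%) = 480 × 83.5% = 400.8 px for the columns.
6 columns + 5 gaps: 6c + 5·12 = 400.8.
6c = 400.8 − 60 = 340.8, so c = 56.8 px.

56.8 px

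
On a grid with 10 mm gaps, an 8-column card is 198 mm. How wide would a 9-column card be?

198 − 7·10 = 128; ÷8 gives c = 16 mm.
9-column span = 9·16 + 8·10 = 224 mm.

224 mm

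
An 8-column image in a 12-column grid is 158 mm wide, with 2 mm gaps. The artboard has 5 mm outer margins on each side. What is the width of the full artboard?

248 mm

8 columns + 7 gaps: 8c + 7·2 = 158.
8c = 158 − 14 = 144, so c = 18 mm.
Adding margins, columns and gutters: 10 + 216 + 22 = 248 mm.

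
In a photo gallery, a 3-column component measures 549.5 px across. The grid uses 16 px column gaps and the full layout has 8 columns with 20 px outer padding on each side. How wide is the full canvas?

Subtracting 2 column gaps of 16 leaves 517.5 for 3 columns, so c = 172.5 px.
Total width: 2·20 + 8·172.5 + 7·16 = 1532 px.

1532 px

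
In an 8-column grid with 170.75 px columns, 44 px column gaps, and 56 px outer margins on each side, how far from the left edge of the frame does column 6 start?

Before column 6: the margin + 5 columns + 5 column gaps.
Offset = 56 + 5·(170.75 + 44) = 56 + 1073.75 = 1129.75 px.

1129.75 px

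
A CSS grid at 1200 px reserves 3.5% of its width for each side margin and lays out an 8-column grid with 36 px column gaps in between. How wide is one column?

Each margin = 3.5% of 1200 = 42 px; content = 1200 − 2·42 = 1116 px.
1116 − 7·36 = 864; ÷8 gives c = 108 px.

108 px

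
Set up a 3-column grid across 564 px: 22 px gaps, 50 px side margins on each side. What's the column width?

140 px

Content width = 564 − 2·50 = 464 px.
3c + 2·22 = 464 → 3c = 420 → c = 140 px.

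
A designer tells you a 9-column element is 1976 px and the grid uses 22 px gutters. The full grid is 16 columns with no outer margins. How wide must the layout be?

3530 px

9c + 8·22 = 1976 → 9c = 1800 → c = 200 px.
Total width: 16·200 + 15·22 = 3530 px.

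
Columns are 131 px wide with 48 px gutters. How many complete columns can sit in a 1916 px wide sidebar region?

10 columns

k columns need k·131 + (k−1)·48 = k·179 − 48.
k·179 − 48 ≤ 1916 → k ≤ 1964 / 179 ≈ 10.97, so k = 10.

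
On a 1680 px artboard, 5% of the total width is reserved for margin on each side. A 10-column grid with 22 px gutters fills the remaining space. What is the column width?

Each margin = 5% of 1680 = 84 px; content = 1680 − 2·84 = 1512 px.
Subtracting 9 gutters of 22 leaves 1314 for 10 columns, so c = 131.4 px.

131.4 px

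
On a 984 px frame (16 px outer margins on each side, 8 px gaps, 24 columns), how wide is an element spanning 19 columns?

752 px

Content width = 984 − 2·16 = 952 px.
Subtracting 23 gaps of 8 leaves 768 for 24 columns, so c = 32 px.
19 columns plus 18 gaps: 608 + 144 = 752 px.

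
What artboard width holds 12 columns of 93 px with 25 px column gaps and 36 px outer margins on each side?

1463 px

Total width: 2·36 + 12·93 + 11·25 = 1463 px.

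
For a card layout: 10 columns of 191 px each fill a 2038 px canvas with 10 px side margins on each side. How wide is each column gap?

12 px

Inside the margins: 2038 − 20 = 2018 px.
10 columns take 10·191 = 1910 px; remaining 108 splits into 9 column gaps.
g = 108 / 9 = 12 px.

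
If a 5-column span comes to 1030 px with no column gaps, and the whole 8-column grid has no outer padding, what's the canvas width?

With no column gaps, each column is 1030/5 = 206 px.
Summing: 1648 = 1648 px.

1648 px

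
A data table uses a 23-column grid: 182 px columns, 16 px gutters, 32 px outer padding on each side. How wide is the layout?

4602 px

Layout = 2·32 + 23·182 + 22·16 = 64 + 4186 + 352 = 4602 px.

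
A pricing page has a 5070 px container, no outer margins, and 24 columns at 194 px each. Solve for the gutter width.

24·194 + 23g = 5070 → 23g = 414 → g = 18 px.

18 px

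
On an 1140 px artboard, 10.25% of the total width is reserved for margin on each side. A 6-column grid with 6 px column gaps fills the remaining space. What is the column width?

146.05 px

1140 × (1 − 2·10.25%) = 1140 × 79.5% = 906.3 px for the columns.
906.3 − 5·6 = 876.3; ÷6 gives c = 146.05 px.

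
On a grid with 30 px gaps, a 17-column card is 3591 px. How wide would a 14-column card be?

3591 − 16·30 = 3111; ÷17 gives c = 183 px.
Span of 14: 14·183 + 13·30 = 2562 + 390 = 2952 px.

2952 px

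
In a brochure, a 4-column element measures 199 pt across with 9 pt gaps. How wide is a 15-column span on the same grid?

4 columns + 3 gaps: 4c + 3·9 = 199.
4c = 199 − 27 = 172, so c = 43 pt.
15 columns plus 14 gaps: 645 + 126 = 771 pt.

771 pt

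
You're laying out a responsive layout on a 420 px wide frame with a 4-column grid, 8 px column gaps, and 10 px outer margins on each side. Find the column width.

Subtract both margins: 420 − 2·10 = 400 px.
4 columns + 3 column gaps: 4c + 3·8 = 400.
4c = 400 − 24 = 376, so c = 94 px.

94 px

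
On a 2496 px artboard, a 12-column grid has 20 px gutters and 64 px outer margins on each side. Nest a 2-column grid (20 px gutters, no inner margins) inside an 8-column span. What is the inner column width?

776 px

Take off 128 px of margins, leaving 2368 px.
2368 − 11·20 = 2148; ÷12 gives c = 179 px.
8 columns plus 7 gutters: 1432 + 140 = 1572 px.
2d + 1·20 = 1572 → 2d = 1552 → d = 776 px.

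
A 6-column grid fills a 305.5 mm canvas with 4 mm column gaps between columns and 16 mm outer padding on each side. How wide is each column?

Inside the margins: 305.5 − 32 = 273.5 mm.
6c + 5·4 = 273.5 → 6c = 253.5 → c = 42.25 mm.

42.25 mm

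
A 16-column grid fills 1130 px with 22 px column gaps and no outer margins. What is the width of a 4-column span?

Subtracting 15 column gaps of 22 leaves 800 for 16 columns, so c = 50 px.
4-column span = 4·50 + 3·22 = 266 px.

266 px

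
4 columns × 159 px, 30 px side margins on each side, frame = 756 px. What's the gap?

Inside the margins: 756 − 60 = 696 px.
4·159 + 3g = 696 → 3g = 60 → g = 20 px.

20 px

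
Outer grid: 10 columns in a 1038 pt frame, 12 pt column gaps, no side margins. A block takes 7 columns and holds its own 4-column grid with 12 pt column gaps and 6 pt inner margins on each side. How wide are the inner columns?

Subtracting 9 column gaps of 12 leaves 930 for 10 columns, so c = 93 pt.
7 columns plus 6 column gaps: 651 + 72 = 723 pt.
Inner content = 723 − 2·6 = 711 pt.
Subtracting 3 column gaps of 12 leaves 675 for 4 columns, so d = 168.75 pt.

168.75 pt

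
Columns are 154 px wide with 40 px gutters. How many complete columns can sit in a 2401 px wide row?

12 columns

Each extra column adds 154 + 40 = 194 px.
(2401 + 40) / 194 = 12.58, so 12 columns fit.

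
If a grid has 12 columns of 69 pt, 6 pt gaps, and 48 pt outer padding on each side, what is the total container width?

Total width: 2·48 + 12·69 + 11·6 = 990 pt.

990 pt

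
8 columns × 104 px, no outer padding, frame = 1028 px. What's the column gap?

28 px

8 columns take 8·104 = 832 px; remaining 196 splits into 7 column gaps.
g = 196 / 7 = 28 px.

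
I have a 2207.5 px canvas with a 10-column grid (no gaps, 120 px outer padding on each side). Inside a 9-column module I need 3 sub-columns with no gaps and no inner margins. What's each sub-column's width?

Take off 240 px of margins, leaving 1967.5 px.
10c = 1967.5 → c = 196.75 px.
With no gaps, 9 columns span 9·196.75 = 1770.75 px.
With no gaps, each column is 1770.75/3 = 590.25 px.

590.25 px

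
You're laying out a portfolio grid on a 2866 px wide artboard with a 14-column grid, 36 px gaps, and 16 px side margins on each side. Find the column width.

169 px

Take off 32 px of margins, leaving 2834 px.
Subtracting 13 gaps of 36 leaves 2366 for 14 columns, so c = 169 px.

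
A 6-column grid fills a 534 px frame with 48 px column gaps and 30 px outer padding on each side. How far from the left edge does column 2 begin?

Inside the margins: 534 − 60 = 474 px.
6c + 5·48 = 474 → 6c = 234 → c = 39 px.
Column 2 starts at margin + 1·(column + gutter) = 30 + 1·87 = 117 px.

117 px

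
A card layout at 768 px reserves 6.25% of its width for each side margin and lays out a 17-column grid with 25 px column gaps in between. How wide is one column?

Margins: 6.25% × 768 = 48 px each, so content = 768 − 96 = 672 px.
672 − 16·25 = 272; ÷17 gives c = 16 px.

16 px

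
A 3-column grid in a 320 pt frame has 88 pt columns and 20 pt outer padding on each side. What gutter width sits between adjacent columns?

Subtract both margins: 320 − 2·20 = 280 pt.
3 columns take 3·88 = 264 pt; remaining 16 splits into 2 gutters.
g = 16 / 2 = 8 pt.

8 pt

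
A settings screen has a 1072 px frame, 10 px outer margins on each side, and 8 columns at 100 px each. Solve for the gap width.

Take off 20 px of margins, leaving 1052 px.
8·100 + 7g = 1052 → 7g = 252 → g = 36 px.

36 px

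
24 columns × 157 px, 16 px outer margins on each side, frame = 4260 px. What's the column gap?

20 px

Content width = 4260 − 2·16 = 4228 px.
24·157 + 23g = 4228 → 23g = 460 → g = 20 px.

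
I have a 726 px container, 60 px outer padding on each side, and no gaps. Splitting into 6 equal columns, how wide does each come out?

Content width = 726 − 2·60 = 606 px.
With no gaps, each column is 606/6 = 101 px.

101 px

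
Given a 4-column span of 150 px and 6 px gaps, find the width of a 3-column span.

Subtracting 3 gaps of 6 leaves 132 for 4 columns, so c = 33 px.
Span of 3: 3·33 + 2·6 = 99 + 12 = 111 px.

111 px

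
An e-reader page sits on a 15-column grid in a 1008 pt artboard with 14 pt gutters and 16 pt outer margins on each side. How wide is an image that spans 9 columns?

580 pt

Content width = 1008 − 2·16 = 976 pt.
976 − 14·14 = 780; ÷15 gives c = 52 pt.
9-column span = 9·52 + 8·14 = 580 pt.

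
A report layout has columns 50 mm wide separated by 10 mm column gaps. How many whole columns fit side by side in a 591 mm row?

Each extra column adds 50 + 10 = 60 mm.
(591 + 10) / 60 = 10.02, so 10 columns fit.

10 columns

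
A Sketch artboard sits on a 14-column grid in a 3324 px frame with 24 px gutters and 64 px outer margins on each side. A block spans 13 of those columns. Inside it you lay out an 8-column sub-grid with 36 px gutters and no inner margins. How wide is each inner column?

Inside the margins: 3324 − 128 = 3196 px.
14c + 13·24 = 3196 → 14c = 2884 → c = 206 px.
13 columns plus 12 gutters: 2678 + 288 = 2966 px.
8 columns + 7 gutters: 8d + 7·36 = 2966.
8d = 2966 − 252 = 2714, so d = 339.25 px.

339.25 px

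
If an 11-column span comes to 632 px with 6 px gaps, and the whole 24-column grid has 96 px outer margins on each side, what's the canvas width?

11c + 10·6 = 632 → 11c = 572 → c = 52 px.
Adding margins, columns and gutters: 192 + 1248 + 138 = 1578 px.

1578 px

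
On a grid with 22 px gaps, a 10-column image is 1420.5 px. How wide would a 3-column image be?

10c + 9·22 = 1420.5 → 10c = 1222.5 → c = 122.25 px.
Span of 3: 3·122.25 + 2·22 = 366.75 + 44 = 410.75 px.

410.75 px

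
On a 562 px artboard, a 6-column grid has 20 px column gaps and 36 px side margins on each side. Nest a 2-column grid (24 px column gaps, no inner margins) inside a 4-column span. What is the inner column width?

Outer content = 562 − 2·36 = 490 px.
6 columns + 5 column gaps: 6c + 5·20 = 490.
6c = 490 − 100 = 390, so c = 65 px.
Span of 4: 4·65 + 3·20 = 260 + 60 = 320 px.
2d + 1·24 = 320 → 2d = 296 → d = 148 px.

148 px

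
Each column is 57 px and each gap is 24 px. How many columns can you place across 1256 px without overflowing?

Each extra column adds 57 + 24 = 81 px.
(1256 + 24) / 81 = 15.80, so 15 columns fit.

15 columns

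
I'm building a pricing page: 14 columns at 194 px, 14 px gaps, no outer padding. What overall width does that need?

2898 px

Summing: 2716 + 182 = 2898 px.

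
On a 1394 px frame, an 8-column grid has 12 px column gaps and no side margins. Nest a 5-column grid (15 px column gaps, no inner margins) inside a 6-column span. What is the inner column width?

196.5 px

8 columns + 7 column gaps: 8c + 7·12 = 1394.
8c = 1394 − 84 = 1310, so c = 163.75 px.
Span of 6: 6·163.75 + 5·12 = 982.5 + 60 = 1042.5 px.
1042.5 − 4·15 = 982.5; ÷5 gives d = 196.5 px.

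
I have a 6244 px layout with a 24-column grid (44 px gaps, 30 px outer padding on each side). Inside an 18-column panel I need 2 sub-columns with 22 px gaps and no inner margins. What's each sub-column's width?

Subtract both margins: 6244 − 2·30 = 6184 px.
24c + 23·44 = 6184 → 24c = 5172 → c = 215.5 px.
18-column span = 18·215.5 + 17·44 = 4627 px.
2 columns + 1 gap: 2d + 1·22 = 4627.
2d = 4627 − 22 = 4605, so d = 2302.5 px.

2302.5 px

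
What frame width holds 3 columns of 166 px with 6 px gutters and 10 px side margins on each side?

Adding margins, columns and gutters: 20 + 498 + 12 = 530 px.

530 px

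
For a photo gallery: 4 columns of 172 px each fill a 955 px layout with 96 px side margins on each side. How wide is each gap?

25 px

Subtract both margins: 955 − 2·96 = 763 px.
4·172 + 3g = 763 → 3g = 75 → g = 25 px.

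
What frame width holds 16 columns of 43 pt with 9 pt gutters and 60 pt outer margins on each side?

943 pt

Adding margins, columns and gutters: 120 + 688 + 135 = 943 pt.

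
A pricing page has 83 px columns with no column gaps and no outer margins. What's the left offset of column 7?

498 px

Each column+gutter stride is 83 px; with no margin, 6 of them is 498 px.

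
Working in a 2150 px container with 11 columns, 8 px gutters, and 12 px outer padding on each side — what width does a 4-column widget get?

768 px

Take off 24 px of margins, leaving 2126 px.
11c + 10·8 = 2126 → 11c = 2046 → c = 186 px.
4-column span = 4·186 + 3·8 = 768 px.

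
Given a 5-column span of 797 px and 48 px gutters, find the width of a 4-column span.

5 columns + 4 gutters: 5c + 4·48 = 797.
5c = 797 − 192 = 605, so c = 121 px.
4-column span = 4·121 + 3·48 = 628 px.

628 px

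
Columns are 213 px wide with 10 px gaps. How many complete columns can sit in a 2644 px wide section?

11 columns

Each extra column adds 213 + 10 = 223 px.
(2644 + 10) / 223 = 11.90, so 11 columns fit.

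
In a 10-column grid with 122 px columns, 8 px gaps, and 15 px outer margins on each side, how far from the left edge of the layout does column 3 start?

275 px

Before column 3: the margin + 2 columns + 2 gaps.
Offset = 15 + 2·(122 + 8) = 15 + 260 = 275 px.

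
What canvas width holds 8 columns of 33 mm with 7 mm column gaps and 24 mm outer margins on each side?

361 mm

Total width: 2·24 + 8·33 + 7·7 = 361 mm.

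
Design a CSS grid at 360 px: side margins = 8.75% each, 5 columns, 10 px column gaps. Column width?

51.4 px

Margins: 8.75% × 360 = 31.5 px each, so content = 360 − 63 = 297 px.
297 − 4·10 = 257; ÷5 gives c = 51.4 px.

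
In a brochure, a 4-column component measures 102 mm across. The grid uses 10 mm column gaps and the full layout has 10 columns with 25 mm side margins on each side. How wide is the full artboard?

320 mm

102 − 3·10 = 72; ÷4 gives c = 18 mm.
Artboard = 2·25 + 10·18 + 9·10 = 50 + 180 + 90 = 320 mm.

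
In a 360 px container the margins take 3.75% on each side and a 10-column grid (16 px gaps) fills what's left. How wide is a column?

18.9 px

360 × (1 − 2·3.75%) = 360 × 92.5% = 333 px for the columns.
10 columns + 9 gaps: 10c + 9·16 = 333.
10c = 333 − 144 = 189, so c = 18.9 px.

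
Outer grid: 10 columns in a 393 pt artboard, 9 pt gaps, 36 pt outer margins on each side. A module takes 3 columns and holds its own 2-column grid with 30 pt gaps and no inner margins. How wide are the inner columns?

Subtract both margins: 393 − 2·36 = 321 pt.
321 − 9·9 = 240; ÷10 gives c = 24 pt.
3 columns plus 2 gaps: 72 + 18 = 90 pt.
90 − 1·30 = 60; ÷2 gives d = 30 pt.

30 pt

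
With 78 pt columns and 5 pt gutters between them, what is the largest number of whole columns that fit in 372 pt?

4 columns

Each extra column adds 78 + 5 = 83 pt.
(372 + 5) / 83 = 4.54, so 4 columns fit.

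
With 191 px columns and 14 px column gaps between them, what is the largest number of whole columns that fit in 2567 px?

12 columns

Each extra column adds 191 + 14 = 205 px.
(2567 + 14) / 205 = 12.59, so 12 columns fit.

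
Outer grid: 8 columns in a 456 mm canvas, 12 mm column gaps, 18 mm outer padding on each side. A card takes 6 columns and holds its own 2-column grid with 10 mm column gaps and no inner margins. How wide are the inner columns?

151 mm

Take off 36 mm of margins, leaving 420 mm.
8 columns + 7 column gaps: 8c + 7·12 = 420.
8c = 420 − 84 = 336, so c = 42 mm.
6-column span = 6·42 + 5·12 = 312 mm.
Subtracting 1 column gap of 10 leaves 302 for 2 columns, so d = 151 mm.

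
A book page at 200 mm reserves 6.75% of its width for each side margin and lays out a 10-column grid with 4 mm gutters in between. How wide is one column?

Margins: 6.75% × 200 = 13.5 mm each, so content = 200 − 27 = 173 mm.
173 − 9·4 = 137; ÷10 gives c = 13.7 mm.

13.7 mm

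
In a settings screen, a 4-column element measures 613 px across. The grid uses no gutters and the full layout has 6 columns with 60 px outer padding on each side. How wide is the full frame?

With no gutters, each column is 613/4 = 153.25 px.
Frame = 2·60 + 6·153.25 = 120 + 919.5 = 1039.5 px.

1039.5 px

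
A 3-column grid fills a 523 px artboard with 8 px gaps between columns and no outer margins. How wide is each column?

3c + 2·8 = 523 → 3c = 507 → c = 169 px.

169 px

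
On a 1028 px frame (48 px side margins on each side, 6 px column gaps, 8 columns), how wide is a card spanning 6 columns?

Inside the margins: 1028 − 96 = 932 px.
Subtracting 7 column gaps of 6 leaves 890 for 8 columns, so c = 111.25 px.
6-column span = 6·111.25 + 5·6 = 697.5 px.

697.5 px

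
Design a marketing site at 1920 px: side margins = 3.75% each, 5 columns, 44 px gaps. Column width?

320 px

Margins: 3.75% × 1920 = 72 px each, so content = 1920 − 144 = 1776 px.
5 columns + 4 gaps: 5c + 4·44 = 1776.
5c = 1776 − 176 = 1600, so c = 320 px.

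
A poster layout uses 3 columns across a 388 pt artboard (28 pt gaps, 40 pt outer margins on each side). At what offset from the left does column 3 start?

Subtract both margins: 388 − 2·40 = 308 pt.
3c + 2·28 = 308 → 3c = 252 → c = 84 pt.
Each column+gutter stride is 112 pt; 2 of them past the 40 pt margin is 40 + 224 = 264 pt.

264 pt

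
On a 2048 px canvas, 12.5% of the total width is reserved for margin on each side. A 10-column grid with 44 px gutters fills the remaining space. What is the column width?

2048 × (1 − 2·12.5%) = 2048 × 75% = 1536 px for the columns.
10 columns + 9 gutters: 10c + 9·44 = 1536.
10c = 1536 − 396 = 1140, so c = 114 px.

114 px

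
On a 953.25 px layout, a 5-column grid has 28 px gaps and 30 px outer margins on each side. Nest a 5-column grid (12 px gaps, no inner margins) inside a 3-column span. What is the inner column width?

Subtract both margins: 953.25 − 2·30 = 893.25 px.
893.25 − 4·28 = 781.25; ÷5 gives c = 156.25 px.
3-column span = 3·156.25 + 2·28 = 524.75 px.
5 columns + 4 gaps: 5d + 4·12 = 524.75.
5d = 524.75 − 48 = 476.75, so d = 95.35 px.

95.35 px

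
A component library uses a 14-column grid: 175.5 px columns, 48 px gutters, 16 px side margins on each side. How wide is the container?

3113 px

Container = 2·16 + 14·175.5 + 13·48 = 32 + 2457 + 624 = 3113 px.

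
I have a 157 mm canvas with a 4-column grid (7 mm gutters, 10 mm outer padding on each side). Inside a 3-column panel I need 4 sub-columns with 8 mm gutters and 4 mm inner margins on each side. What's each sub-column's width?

Outer content = 157 − 2·10 = 137 mm.
137 − 3·7 = 116; ÷4 gives c = 29 mm.
3-column span = 3·29 + 2·7 = 101 mm.
Inner content = 101 − 2·4 = 93 mm.
93 − 3·8 = 69; ÷4 gives d = 17.25 mm.

17.25 mm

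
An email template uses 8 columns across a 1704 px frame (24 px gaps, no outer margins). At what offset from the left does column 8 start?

1512 px

8c + 7·24 = 1704 → 8c = 1536 → c = 192 px.
Each column+gutter stride is 216 px; with no margin, 7 of them is 1512 px.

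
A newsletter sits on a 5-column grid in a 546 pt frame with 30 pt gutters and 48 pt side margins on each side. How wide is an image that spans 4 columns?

354 pt

Subtract both margins: 546 − 2·48 = 450 pt.
5 columns + 4 gutters: 5c + 4·30 = 450.
5c = 450 − 120 = 330, so c = 66 pt.
4 columns plus 3 gutters: 264 + 90 = 354 pt.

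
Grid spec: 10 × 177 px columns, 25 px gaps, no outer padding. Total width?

1995 px

Summing: 1770 + 225 = 1995 px.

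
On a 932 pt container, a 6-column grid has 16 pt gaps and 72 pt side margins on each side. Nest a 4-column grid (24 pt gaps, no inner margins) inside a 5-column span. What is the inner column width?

145.5 pt

Outer content = 932 − 2·72 = 788 pt.
6 columns + 5 gaps: 6c + 5·16 = 788.
6c = 788 − 80 = 708, so c = 118 pt.
5-column span = 5·118 + 4·16 = 654 pt.
4d + 3·24 = 654 → 4d = 582 → d = 145.5 pt.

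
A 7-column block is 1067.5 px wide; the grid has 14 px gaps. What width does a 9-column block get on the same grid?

1376.5 px

7c + 6·14 = 1067.5 → 7c = 983.5 → c = 140.5 px.
Span of 9: 9·140.5 + 8·14 = 1264.5 + 112 = 1376.5 px.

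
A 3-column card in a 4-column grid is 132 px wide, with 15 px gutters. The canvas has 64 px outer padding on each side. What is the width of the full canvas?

3c + 2·15 = 132 → 3c = 102 → c = 34 px.
Canvas = 2·64 + 4·34 + 3·15 = 128 + 136 + 45 = 309 px.

309 px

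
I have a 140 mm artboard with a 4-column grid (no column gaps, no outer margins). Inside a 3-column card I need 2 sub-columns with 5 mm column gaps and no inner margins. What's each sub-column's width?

50 mm

4c = 140 → c = 35 mm.
With no column gaps, 3 columns span 3·35 = 105 mm.
2 columns + 1 column gap: 2d + 1·5 = 105.
2d = 105 − 5 = 100, so d = 50 mm.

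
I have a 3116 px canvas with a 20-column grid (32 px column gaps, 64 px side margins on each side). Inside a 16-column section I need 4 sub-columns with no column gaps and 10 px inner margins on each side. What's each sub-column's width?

Subtract both margins: 3116 − 2·64 = 2988 px.
Subtracting 19 column gaps of 32 leaves 2380 for 20 columns, so c = 119 px.
16-column span = 16·119 + 15·32 = 2384 px.
Inner content = 2384 − 2·10 = 2364 px.
2364 / 4 = 591 px per column.

591 px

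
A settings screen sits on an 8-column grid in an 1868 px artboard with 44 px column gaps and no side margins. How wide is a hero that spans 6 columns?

Subtracting 7 column gaps of 44 leaves 1560 for 8 columns, so c = 195 px.
6 columns plus 5 column gaps: 1170 + 220 = 1390 px.

1390 px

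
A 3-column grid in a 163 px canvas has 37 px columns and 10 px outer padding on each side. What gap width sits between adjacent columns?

16 px

Content width = 163 − 2·10 = 143 px.
3·37 + 2g = 143 → 2g = 32 → g = 16 px.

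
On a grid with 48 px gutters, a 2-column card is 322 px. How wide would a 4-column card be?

322 − 1·48 = 274; ÷2 gives c = 137 px.
Span of 4: 4·137 + 3·48 = 548 + 144 = 692 px.

692 px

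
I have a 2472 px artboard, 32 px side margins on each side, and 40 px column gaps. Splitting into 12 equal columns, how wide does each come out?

Inside the margins: 2472 − 64 = 2408 px.
12c + 11·40 = 2408 → 12c = 1968 → c = 164 px.

164 px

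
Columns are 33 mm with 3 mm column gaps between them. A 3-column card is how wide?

105 mm

3 columns plus 2 column gaps: 99 + 6 = 105 mm.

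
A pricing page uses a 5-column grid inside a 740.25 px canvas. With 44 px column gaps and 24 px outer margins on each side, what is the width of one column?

Inside the margins: 740.25 − 48 = 692.25 px.
5 columns + 4 column gaps: 5c + 4·44 = 692.25.
5c = 692.25 − 176 = 516.25, so c = 103.25 px.

103.25 px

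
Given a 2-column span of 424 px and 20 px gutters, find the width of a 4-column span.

424 − 1·20 = 404; ÷2 gives c = 202 px.
4-column span = 4·202 + 3·20 = 868 px.

868 px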